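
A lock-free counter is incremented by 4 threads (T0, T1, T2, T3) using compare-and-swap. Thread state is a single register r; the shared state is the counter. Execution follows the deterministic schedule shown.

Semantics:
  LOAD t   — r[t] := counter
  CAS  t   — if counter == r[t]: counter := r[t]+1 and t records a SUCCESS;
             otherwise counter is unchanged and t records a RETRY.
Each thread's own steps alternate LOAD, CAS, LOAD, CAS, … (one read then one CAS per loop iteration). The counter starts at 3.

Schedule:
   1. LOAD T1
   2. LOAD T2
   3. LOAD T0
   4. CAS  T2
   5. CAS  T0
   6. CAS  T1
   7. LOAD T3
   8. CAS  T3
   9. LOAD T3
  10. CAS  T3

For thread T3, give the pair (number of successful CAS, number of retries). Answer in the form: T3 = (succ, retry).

T3 = (2, 0)

T1 LOAD — after: cnt=3, r=3 — load
T2 LOAD — after: cnt=3, r=3 — load
T0 LOAD — after: cnt=3, r=3 — load
T2 CAS — after: cnt=4, r=3 — ok
T0 CAS — after: cnt=4, r=3 — retry
T1 CAS — after: cnt=4, r=3 — retry
T3 LOAD — after: cnt=4, r=4 — load
T3 CAS — after: cnt=5, r=4 — ok
T3 LOAD — after: cnt=5, r=5 — load
T3 CAS — after: cnt=6, r=5 — ok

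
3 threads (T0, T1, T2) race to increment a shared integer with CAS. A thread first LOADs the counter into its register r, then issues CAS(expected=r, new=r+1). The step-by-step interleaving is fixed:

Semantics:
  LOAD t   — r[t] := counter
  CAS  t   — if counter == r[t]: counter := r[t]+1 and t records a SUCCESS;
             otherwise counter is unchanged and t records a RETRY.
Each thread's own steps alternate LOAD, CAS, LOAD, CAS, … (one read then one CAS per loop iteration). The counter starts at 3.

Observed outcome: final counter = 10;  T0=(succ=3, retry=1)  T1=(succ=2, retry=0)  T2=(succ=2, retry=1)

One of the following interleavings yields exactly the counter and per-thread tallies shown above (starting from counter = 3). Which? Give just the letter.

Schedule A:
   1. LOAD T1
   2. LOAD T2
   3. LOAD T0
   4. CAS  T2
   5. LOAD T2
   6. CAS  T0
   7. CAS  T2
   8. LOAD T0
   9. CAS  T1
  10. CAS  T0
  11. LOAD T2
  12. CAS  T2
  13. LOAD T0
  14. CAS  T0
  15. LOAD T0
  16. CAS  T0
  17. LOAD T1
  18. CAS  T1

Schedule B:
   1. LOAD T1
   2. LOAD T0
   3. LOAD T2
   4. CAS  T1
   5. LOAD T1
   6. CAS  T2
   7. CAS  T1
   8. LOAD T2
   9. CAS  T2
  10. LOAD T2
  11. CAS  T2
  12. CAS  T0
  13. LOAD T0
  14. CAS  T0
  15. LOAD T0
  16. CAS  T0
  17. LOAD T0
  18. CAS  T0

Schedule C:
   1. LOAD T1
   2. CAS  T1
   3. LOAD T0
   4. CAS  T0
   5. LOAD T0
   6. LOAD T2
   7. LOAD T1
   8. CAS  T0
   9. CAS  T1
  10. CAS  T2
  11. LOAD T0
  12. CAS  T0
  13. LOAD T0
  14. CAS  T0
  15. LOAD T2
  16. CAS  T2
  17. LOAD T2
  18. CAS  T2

B

Tracing schedule B:
[1] T1.load  rd  (counter 3, T1.r 3)
[2] T0.load  rd  (counter 3, T0.r 3)
[3] T2.load  rd  (counter 3, T2.r 3)
[4] T1.cas  hit  (counter 4, T1.r 3)
[5] T1.load  rd  (counter 4, T1.r 4)
[6] T2.cas  miss  (counter 4, T2.r 3)
[7] T1.cas  hit  (counter 5, T1.r 4)
[8] T2.load  rd  (counter 5, T2.r 5)
[9] T2.cas  hit  (counter 6, T2.r 5)
[10] T2.load  rd  (counter 6, T2.r 6)
[11] T2.cas  hit  (counter 7, T2.r 6)
[12] T0.cas  miss  (counter 7, T0.r 3)
[13] T0.load  rd  (counter 7, T0.r 7)
[14] T0.cas  hit  (counter 8, T0.r 7)
[15] T0.load  rd  (counter 8, T0.r 8)
[16] T0.cas  hit  (counter 9, T0.r 8)
[17] T0.load  rd  (counter 9, T0.r 9)
[18] T0.cas  hit  (counter 10, T0.r 9)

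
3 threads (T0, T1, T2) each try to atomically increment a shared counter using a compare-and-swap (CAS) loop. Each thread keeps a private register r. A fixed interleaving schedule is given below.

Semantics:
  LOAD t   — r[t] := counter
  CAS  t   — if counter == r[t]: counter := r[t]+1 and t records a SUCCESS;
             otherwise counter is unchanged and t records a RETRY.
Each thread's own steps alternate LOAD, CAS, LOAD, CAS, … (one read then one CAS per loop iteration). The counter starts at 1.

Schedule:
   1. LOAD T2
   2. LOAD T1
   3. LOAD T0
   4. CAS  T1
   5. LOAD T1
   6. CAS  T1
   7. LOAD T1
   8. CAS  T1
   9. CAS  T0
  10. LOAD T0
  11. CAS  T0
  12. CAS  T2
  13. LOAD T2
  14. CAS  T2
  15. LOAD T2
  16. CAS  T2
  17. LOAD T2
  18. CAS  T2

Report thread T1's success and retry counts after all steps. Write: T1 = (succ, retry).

T1 = (3, 0)

T2 LOAD — after: cnt=1, r=1 — load
T1 LOAD — after: cnt=1, r=1 — load
T0 LOAD — after: cnt=1, r=1 — load
T1 CAS — after: cnt=2, r=1 — ok
T1 LOAD — after: cnt=2, r=2 — load
T1 CAS — after: cnt=3, r=2 — ok
T1 LOAD — after: cnt=3, r=3 — load
T1 CAS — after: cnt=4, r=3 — ok
T0 CAS — after: cnt=4, r=1 — retry
T0 LOAD — after: cnt=4, r=4 — load
T0 CAS — after: cnt=5, r=4 — ok
T2 CAS — after: cnt=5, r=1 — retry
T2 LOAD — after: cnt=5, r=5 — load
T2 CAS — after: cnt=6, r=5 — ok
T2 LOAD — after: cnt=6, r=6 — load
T2 CAS — after: cnt=7, r=6 — ok
T2 LOAD — after: cnt=7, r=7 — load
T2 CAS — after: cnt=8, r=7 — ok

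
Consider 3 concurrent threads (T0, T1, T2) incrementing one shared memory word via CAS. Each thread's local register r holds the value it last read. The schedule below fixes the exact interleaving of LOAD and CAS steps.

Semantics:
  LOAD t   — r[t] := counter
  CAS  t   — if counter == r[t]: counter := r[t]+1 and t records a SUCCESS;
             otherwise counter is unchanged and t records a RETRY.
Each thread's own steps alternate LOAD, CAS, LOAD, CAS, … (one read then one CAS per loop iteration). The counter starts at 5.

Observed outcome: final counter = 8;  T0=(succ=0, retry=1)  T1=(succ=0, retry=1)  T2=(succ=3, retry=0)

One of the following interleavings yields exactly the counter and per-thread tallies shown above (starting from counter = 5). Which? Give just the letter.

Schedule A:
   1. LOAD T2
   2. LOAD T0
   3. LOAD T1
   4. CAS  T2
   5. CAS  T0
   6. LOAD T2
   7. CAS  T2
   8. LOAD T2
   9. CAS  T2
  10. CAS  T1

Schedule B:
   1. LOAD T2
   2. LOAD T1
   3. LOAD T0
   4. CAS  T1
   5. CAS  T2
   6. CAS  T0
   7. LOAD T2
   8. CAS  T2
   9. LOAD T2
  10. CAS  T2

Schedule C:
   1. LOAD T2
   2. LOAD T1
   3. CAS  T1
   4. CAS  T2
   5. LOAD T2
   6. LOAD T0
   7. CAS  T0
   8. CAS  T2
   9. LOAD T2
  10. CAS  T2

Run A:
[1] T2.load  rd  (counter 5, T2.r 5)
[2] T0.load  rd  (counter 5, T0.r 5)
[3] T1.load  rd  (counter 5, T1.r 5)
[4] T2.cas  hit  (counter 6, T2.r 5)
[5] T0.cas  miss  (counter 6, T0.r 5)
[6] T2.load  rd  (counter 6, T2.r 6)
[7] T2.cas  hit  (counter 7, T2.r 6)
[8] T2.load  rd  (counter 7, T2.r 7)
[9] T2.cas  hit  (counter 8, T2.r 7)
[10] T1.cas  miss  (counter 8, T1.r 5)

A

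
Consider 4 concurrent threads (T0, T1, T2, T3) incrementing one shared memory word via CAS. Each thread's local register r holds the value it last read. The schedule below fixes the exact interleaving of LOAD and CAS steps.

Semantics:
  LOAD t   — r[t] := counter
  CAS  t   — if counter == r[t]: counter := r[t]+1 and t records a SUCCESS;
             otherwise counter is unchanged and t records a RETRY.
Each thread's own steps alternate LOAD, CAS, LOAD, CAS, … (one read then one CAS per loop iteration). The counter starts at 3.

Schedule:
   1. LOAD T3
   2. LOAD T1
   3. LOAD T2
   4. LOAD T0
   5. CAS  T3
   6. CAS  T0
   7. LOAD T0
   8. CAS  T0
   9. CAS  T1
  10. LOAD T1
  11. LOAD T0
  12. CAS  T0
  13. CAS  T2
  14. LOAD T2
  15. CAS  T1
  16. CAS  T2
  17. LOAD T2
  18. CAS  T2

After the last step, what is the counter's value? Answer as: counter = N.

counter = 8

#1 T3 reads 3
#2 T1 reads 3
#3 T2 reads 3
#4 T0 reads 3
#5 T3 CAS(3→4) writes; counter now 4
#6 T0 CAS(3→4) fails; counter now 4
#7 T0 reads 4
#8 T0 CAS(4→5) writes; counter now 5
#9 T1 CAS(3→4) fails; counter now 5
#10 T1 reads 5
#11 T0 reads 5
#12 T0 CAS(5→6) writes; counter now 6
#13 T2 CAS(3→4) fails; counter now 6
#14 T2 reads 6
#15 T1 CAS(5→6) fails; counter now 6
#16 T2 CAS(6→7) writes; counter now 7
#17 T2 reads 7
#18 T2 CAS(7→8) writes; counter now 8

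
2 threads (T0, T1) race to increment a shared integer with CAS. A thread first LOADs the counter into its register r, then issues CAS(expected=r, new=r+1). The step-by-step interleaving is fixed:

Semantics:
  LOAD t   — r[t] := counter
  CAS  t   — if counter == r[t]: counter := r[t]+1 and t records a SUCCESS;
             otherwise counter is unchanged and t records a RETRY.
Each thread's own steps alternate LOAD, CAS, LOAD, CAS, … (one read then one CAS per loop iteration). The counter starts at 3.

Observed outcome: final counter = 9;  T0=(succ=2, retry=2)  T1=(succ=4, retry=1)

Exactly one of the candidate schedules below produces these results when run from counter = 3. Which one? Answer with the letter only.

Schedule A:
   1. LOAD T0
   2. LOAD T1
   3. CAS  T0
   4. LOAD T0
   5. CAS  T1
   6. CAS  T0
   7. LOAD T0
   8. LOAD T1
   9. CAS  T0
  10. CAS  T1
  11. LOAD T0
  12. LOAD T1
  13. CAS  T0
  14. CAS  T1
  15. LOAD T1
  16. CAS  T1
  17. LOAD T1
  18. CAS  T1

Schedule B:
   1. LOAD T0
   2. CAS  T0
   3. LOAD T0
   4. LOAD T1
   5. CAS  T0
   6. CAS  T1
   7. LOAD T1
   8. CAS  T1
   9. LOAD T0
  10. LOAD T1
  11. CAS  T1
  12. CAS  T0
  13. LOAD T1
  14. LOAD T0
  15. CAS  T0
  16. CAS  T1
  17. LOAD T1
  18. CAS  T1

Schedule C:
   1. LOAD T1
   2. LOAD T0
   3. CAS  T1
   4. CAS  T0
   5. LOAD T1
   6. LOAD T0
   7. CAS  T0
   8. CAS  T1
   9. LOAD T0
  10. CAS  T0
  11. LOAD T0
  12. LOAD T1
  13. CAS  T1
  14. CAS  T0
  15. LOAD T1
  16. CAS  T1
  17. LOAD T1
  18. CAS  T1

C

Run C:
1. LOAD T1 → mem=3 r[T1]=3 [LOAD]
2. LOAD T0 → mem=3 r[T0]=3 [LOAD]
3. CAS T1 → mem=4 r[T1]=3 [OK]
4. CAS T0 → mem=4 r[T0]=3 [RETRY]
5. LOAD T1 → mem=4 r[T1]=4 [LOAD]
6. LOAD T0 → mem=4 r[T0]=4 [LOAD]
7. CAS T0 → mem=5 r[T0]=4 [OK]
8. CAS T1 → mem=5 r[T1]=4 [RETRY]
9. LOAD T0 → mem=5 r[T0]=5 [LOAD]
10. CAS T0 → mem=6 r[T0]=5 [OK]
11. LOAD T0 → mem=6 r[T0]=6 [LOAD]
12. LOAD T1 → mem=6 r[T1]=6 [LOAD]
13. CAS T1 → mem=7 r[T1]=6 [OK]
14. CAS T0 → mem=7 r[T0]=6 [RETRY]
15. LOAD T1 → mem=7 r[T1]=7 [LOAD]
16. CAS T1 → mem=8 r[T1]=7 [OK]
17. LOAD T1 → mem=8 r[T1]=8 [LOAD]
18. CAS T1 → mem=9 r[T1]=8 [OK]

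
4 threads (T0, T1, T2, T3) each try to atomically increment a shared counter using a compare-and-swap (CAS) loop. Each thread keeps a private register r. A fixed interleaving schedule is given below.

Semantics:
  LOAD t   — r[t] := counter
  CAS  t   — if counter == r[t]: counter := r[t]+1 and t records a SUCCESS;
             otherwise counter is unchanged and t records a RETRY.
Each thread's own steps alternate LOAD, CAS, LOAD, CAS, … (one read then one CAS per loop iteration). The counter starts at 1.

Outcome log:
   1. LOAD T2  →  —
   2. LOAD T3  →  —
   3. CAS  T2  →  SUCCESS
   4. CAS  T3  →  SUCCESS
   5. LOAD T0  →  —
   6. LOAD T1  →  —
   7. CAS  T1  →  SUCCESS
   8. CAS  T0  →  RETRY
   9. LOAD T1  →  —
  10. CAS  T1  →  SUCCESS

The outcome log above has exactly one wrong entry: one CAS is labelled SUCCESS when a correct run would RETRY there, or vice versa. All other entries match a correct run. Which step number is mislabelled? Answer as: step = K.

Correct run:
step 1: T2 LOAD ⇒ load; ctr=1 reg=1
step 2: T3 LOAD ⇒ load; ctr=1 reg=1
step 3: T2 CAS ⇒ ok; ctr=2 reg=1
step 4: T3 CAS ⇒ retry; ctr=2 reg=1
step 5: T0 LOAD ⇒ load; ctr=2 reg=2
step 6: T1 LOAD ⇒ load; ctr=2 reg=2
step 7: T1 CAS ⇒ ok; ctr=3 reg=2
step 8: T0 CAS ⇒ retry; ctr=3 reg=2
step 9: T1 LOAD ⇒ load; ctr=3 reg=3
step 10: T1 CAS ⇒ ok; ctr=4 reg=3
Mismatch at 4.

step = 4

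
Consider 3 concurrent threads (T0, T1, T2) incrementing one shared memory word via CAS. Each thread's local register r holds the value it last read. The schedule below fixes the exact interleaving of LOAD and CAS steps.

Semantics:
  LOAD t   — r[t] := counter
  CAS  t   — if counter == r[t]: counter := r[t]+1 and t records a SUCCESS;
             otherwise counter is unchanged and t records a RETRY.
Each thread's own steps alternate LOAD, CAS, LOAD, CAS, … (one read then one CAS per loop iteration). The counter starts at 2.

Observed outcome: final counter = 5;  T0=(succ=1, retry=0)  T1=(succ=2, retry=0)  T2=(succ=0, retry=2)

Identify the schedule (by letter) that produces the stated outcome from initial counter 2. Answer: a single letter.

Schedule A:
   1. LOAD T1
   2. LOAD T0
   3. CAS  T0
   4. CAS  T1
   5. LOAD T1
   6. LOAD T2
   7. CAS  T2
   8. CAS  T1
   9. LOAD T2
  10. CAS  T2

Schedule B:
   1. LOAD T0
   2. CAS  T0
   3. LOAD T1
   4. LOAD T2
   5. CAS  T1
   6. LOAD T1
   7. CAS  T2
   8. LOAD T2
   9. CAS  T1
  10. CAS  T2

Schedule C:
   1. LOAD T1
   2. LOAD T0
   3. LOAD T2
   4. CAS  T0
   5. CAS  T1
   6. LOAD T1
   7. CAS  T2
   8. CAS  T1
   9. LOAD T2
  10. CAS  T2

Tracing schedule B:
[1] T0.load  rd  (counter 2, T0.r 2)
[2] T0.cas  hit  (counter 3, T0.r 2)
[3] T1.load  rd  (counter 3, T1.r 3)
[4] T2.load  rd  (counter 3, T2.r 3)
[5] T1.cas  hit  (counter 4, T1.r 3)
[6] T1.load  rd  (counter 4, T1.r 4)
[7] T2.cas  miss  (counter 4, T2.r 3)
[8] T2.load  rd  (counter 4, T2.r 4)
[9] T1.cas  hit  (counter 5, T1.r 4)
[10] T2.cas  miss  (counter 5, T2.r 4)

B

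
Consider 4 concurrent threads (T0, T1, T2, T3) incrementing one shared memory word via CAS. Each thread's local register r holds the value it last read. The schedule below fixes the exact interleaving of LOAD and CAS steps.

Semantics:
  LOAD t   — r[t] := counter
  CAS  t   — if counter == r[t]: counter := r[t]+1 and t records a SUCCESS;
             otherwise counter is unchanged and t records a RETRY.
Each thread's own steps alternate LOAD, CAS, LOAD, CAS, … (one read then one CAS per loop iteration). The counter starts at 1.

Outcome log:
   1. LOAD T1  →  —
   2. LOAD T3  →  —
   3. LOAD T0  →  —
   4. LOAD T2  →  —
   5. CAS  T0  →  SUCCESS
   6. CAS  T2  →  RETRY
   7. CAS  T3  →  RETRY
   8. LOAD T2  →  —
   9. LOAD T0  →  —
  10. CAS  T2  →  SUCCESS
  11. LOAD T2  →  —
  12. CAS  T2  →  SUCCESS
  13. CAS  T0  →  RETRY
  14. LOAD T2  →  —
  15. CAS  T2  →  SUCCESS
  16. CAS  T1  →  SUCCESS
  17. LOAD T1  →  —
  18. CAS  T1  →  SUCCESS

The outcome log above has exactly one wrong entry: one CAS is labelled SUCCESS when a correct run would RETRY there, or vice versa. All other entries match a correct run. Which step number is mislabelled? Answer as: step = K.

step = 16

Re-executing:
step 1: T1 LOAD ⇒ load; ctr=1 reg=1
step 2: T3 LOAD ⇒ load; ctr=1 reg=1
step 3: T0 LOAD ⇒ load; ctr=1 reg=1
step 4: T2 LOAD ⇒ load; ctr=1 reg=1
step 5: T0 CAS ⇒ ok; ctr=2 reg=1
step 6: T2 CAS ⇒ retry; ctr=2 reg=1
step 7: T3 CAS ⇒ retry; ctr=2 reg=1
step 8: T2 LOAD ⇒ load; ctr=2 reg=2
step 9: T0 LOAD ⇒ load; ctr=2 reg=2
step 10: T2 CAS ⇒ ok; ctr=3 reg=2
step 11: T2 LOAD ⇒ load; ctr=3 reg=3
step 12: T2 CAS ⇒ ok; ctr=4 reg=3
step 13: T0 CAS ⇒ retry; ctr=4 reg=2
step 14: T2 LOAD ⇒ load; ctr=4 reg=4
step 15: T2 CAS ⇒ ok; ctr=5 reg=4
step 16: T1 CAS ⇒ retry; ctr=5 reg=1
step 17: T1 LOAD ⇒ load; ctr=5 reg=5
step 18: T1 CAS ⇒ ok; ctr=6 reg=5
Log disagrees first at step 16.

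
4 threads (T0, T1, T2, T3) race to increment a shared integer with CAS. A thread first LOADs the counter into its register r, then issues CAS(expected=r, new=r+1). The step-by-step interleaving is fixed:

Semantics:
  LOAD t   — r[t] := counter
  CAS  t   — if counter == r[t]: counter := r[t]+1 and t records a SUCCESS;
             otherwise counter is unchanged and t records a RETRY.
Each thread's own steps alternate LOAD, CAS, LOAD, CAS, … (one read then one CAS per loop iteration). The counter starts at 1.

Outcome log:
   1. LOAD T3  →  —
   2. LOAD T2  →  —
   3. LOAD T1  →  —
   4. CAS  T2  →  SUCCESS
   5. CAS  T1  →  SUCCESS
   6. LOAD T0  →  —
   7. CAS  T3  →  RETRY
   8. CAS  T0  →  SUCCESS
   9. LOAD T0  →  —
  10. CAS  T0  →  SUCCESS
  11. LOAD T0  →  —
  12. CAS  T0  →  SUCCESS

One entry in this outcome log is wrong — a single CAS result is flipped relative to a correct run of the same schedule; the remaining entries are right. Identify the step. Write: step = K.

step = 5

Reference trace:
step 1: T3 LOAD ⇒ load; ctr=1 reg=1
step 2: T2 LOAD ⇒ load; ctr=1 reg=1
step 3: T1 LOAD ⇒ load; ctr=1 reg=1
step 4: T2 CAS ⇒ ok; ctr=2 reg=1
step 5: T1 CAS ⇒ retry; ctr=2 reg=1
step 6: T0 LOAD ⇒ load; ctr=2 reg=2
step 7: T3 CAS ⇒ retry; ctr=2 reg=1
step 8: T0 CAS ⇒ ok; ctr=3 reg=2
step 9: T0 LOAD ⇒ load; ctr=3 reg=3
step 10: T0 CAS ⇒ ok; ctr=4 reg=3
step 11: T0 LOAD ⇒ load; ctr=4 reg=4
step 12: T0 CAS ⇒ ok; ctr=5 reg=4
Flip is step 5.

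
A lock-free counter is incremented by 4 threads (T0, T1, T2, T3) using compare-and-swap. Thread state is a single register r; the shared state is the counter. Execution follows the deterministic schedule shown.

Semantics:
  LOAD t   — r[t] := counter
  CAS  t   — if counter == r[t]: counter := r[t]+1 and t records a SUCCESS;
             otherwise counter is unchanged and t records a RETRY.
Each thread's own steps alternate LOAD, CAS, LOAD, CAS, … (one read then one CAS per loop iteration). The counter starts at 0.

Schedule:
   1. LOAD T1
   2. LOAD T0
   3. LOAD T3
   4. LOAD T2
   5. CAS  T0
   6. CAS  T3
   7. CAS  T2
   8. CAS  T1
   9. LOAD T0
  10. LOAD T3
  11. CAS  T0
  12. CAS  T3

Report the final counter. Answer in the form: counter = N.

   1) LOAD T1:  M=0  r_T1=0
   2) LOAD T0:  M=0  r_T0=0
   3) LOAD T3:  M=0  r_T3=0
   4) LOAD T2:  M=0  r_T2=0
   5) CAS  T0:  M=1  r_T0=0 ✓
   6) CAS  T3:  M=1  r_T3=0 ✗
   7) CAS  T2:  M=1  r_T2=0 ✗
   8) CAS  T1:  M=1  r_T1=0 ✗
   9) LOAD T0:  M=1  r_T0=1
  10) LOAD T3:  M=1  r_T3=1
  11) CAS  T0:  M=2  r_T0=1 ✓
  12) CAS  T3:  M=2  r_T3=1 ✗

counter = 2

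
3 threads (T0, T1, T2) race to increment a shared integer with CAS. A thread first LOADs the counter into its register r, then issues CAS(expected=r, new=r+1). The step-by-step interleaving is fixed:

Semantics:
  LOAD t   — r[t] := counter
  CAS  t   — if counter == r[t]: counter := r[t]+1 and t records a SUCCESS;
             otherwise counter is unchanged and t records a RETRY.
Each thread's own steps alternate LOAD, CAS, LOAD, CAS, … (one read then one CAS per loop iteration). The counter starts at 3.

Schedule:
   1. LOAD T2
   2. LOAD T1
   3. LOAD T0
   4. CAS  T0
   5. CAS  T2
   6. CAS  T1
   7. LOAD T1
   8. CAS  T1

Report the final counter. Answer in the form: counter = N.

counter = 5

#1 T2 reads 3
#2 T1 reads 3
#3 T0 reads 3
#4 T0 CAS(3→4) writes; counter now 4
#5 T2 CAS(3→4) fails; counter now 4
#6 T1 CAS(3→4) fails; counter now 4
#7 T1 reads 4
#8 T1 CAS(4→5) writes; counter now 5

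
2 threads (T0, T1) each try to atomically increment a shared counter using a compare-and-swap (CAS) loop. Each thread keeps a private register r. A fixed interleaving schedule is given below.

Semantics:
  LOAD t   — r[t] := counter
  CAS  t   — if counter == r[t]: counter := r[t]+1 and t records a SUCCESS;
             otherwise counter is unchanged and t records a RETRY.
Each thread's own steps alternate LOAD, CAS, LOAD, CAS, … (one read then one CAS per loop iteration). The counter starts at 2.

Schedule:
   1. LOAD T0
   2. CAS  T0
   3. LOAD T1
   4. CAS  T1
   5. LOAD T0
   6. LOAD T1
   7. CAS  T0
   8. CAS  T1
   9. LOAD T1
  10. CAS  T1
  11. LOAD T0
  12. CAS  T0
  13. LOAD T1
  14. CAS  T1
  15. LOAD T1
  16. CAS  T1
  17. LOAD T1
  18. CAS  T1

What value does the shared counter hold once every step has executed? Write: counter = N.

   1) LOAD T0:  M=2  r_T0=2
   2) CAS  T0:  M=3  r_T0=2 ✓
   3) LOAD T1:  M=3  r_T1=3
   4) CAS  T1:  M=4  r_T1=3 ✓
   5) LOAD T0:  M=4  r_T0=4
   6) LOAD T1:  M=4  r_T1=4
   7) CAS  T0:  M=5  r_T0=4 ✓
   8) CAS  T1:  M=5  r_T1=4 ✗
   9) LOAD T1:  M=5  r_T1=5
  10) CAS  T1:  M=6  r_T1=5 ✓
  11) LOAD T0:  M=6  r_T0=6
  12) CAS  T0:  M=7  r_T0=6 ✓
  13) LOAD T1:  M=7  r_T1=7
  14) CAS  T1:  M=8  r_T1=7 ✓
  15) LOAD T1:  M=8  r_T1=8
  16) CAS  T1:  M=9  r_T1=8 ✓
  17) LOAD T1:  M=9  r_T1=9
  18) CAS  T1:  M=10  r_T1=9 ✓

counter = 10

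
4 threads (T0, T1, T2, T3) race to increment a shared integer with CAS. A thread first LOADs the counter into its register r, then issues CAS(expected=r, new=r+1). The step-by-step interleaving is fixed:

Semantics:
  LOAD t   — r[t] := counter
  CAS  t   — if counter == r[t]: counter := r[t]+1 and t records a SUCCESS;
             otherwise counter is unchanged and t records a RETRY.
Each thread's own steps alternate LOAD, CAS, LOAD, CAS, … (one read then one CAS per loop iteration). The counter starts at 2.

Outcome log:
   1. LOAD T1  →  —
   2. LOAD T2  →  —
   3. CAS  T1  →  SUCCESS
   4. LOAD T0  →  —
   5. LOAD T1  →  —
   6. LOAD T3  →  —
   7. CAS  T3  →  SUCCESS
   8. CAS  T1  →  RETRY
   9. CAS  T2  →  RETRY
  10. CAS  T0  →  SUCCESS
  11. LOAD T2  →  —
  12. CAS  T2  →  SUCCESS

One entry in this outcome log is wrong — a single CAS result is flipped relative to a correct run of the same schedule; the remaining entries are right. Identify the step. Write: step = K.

step = 10

Reference trace:
1. LOAD T1 → mem=2 r[T1]=2 [LOAD]
2. LOAD T2 → mem=2 r[T2]=2 [LOAD]
3. CAS T1 → mem=3 r[T1]=2 [OK]
4. LOAD T0 → mem=3 r[T0]=3 [LOAD]
5. LOAD T1 → mem=3 r[T1]=3 [LOAD]
6. LOAD T3 → mem=3 r[T3]=3 [LOAD]
7. CAS T3 → mem=4 r[T3]=3 [OK]
8. CAS T1 → mem=4 r[T1]=3 [RETRY]
9. CAS T2 → mem=4 r[T2]=2 [RETRY]
10. CAS T0 → mem=4 r[T0]=3 [RETRY]
11. LOAD T2 → mem=4 r[T2]=4 [LOAD]
12. CAS T2 → mem=5 r[T2]=4 [OK]
Mismatch at 10.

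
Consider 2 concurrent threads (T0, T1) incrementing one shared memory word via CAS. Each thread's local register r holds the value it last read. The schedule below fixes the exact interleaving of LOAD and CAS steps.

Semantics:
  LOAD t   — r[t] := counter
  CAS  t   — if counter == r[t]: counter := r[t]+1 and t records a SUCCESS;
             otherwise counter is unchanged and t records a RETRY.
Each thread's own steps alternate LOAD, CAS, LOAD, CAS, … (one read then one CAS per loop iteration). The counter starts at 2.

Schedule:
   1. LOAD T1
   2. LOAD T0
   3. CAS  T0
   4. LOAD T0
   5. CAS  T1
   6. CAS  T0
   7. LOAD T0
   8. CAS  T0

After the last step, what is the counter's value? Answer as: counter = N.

#1 T1 reads 2
#2 T0 reads 2
#3 T0 CAS(2→3) writes; counter now 3
#4 T0 reads 3
#5 T1 CAS(2→3) fails; counter now 3
#6 T0 CAS(3→4) writes; counter now 4
#7 T0 reads 4
#8 T0 CAS(4→5) writes; counter now 5

counter = 5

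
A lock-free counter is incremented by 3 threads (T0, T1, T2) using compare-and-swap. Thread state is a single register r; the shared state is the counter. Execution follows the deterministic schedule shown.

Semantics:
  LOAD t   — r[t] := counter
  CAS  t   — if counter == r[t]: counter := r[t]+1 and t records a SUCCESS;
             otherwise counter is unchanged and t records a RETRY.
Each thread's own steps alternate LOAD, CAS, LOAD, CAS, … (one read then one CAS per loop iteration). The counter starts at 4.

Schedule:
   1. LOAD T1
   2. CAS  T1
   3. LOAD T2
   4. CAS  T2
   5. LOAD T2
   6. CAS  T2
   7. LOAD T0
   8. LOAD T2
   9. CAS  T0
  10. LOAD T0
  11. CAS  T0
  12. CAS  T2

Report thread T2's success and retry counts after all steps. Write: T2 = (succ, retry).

T2 = (2, 1)

step 1: T1 LOAD ⇒ load; ctr=4 reg=4
step 2: T1 CAS ⇒ ok; ctr=5 reg=4
step 3: T2 LOAD ⇒ load; ctr=5 reg=5
step 4: T2 CAS ⇒ ok; ctr=6 reg=5
step 5: T2 LOAD ⇒ load; ctr=6 reg=6
step 6: T2 CAS ⇒ ok; ctr=7 reg=6
step 7: T0 LOAD ⇒ load; ctr=7 reg=7
step 8: T2 LOAD ⇒ load; ctr=7 reg=7
step 9: T0 CAS ⇒ ok; ctr=8 reg=7
step 10: T0 LOAD ⇒ load; ctr=8 reg=8
step 11: T0 CAS ⇒ ok; ctr=9 reg=8
step 12: T2 CAS ⇒ retry; ctr=9 reg=7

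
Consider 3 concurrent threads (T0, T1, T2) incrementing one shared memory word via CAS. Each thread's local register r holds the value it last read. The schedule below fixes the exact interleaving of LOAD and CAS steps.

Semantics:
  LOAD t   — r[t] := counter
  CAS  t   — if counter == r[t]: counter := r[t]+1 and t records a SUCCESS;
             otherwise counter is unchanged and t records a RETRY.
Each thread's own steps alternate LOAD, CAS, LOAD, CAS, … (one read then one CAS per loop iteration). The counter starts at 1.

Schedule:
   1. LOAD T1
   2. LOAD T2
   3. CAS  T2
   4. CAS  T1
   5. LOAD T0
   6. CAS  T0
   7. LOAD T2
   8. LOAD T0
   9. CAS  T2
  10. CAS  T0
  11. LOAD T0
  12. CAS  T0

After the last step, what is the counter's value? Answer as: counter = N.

counter = 5

step 1: T1 LOAD ⇒ load; ctr=1 reg=1
step 2: T2 LOAD ⇒ load; ctr=1 reg=1
step 3: T2 CAS ⇒ ok; ctr=2 reg=1
step 4: T1 CAS ⇒ retry; ctr=2 reg=1
step 5: T0 LOAD ⇒ load; ctr=2 reg=2
step 6: T0 CAS ⇒ ok; ctr=3 reg=2
step 7: T2 LOAD ⇒ load; ctr=3 reg=3
step 8: T0 LOAD ⇒ load; ctr=3 reg=3
step 9: T2 CAS ⇒ ok; ctr=4 reg=3
step 10: T0 CAS ⇒ retry; ctr=4 reg=3
step 11: T0 LOAD ⇒ load; ctr=4 reg=4
step 12: T0 CAS ⇒ ok; ctr=5 reg=4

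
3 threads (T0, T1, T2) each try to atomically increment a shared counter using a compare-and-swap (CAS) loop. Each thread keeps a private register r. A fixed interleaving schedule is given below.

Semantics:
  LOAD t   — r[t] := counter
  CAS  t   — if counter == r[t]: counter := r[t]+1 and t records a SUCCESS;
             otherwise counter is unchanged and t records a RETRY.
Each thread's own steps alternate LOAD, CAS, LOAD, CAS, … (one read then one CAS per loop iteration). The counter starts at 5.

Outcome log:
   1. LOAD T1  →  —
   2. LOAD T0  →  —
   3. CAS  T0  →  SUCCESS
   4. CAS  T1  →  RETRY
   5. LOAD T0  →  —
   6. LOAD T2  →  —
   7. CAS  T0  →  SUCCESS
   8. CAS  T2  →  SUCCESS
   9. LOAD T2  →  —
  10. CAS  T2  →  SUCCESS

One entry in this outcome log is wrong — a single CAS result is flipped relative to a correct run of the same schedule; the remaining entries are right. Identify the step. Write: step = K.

Re-executing:
[1] T1.load  rd  (counter 5, T1.r 5)
[2] T0.load  rd  (counter 5, T0.r 5)
[3] T0.cas  hit  (counter 6, T0.r 5)
[4] T1.cas  miss  (counter 6, T1.r 5)
[5] T0.load  rd  (counter 6, T0.r 6)
[6] T2.load  rd  (counter 6, T2.r 6)
[7] T0.cas  hit  (counter 7, T0.r 6)
[8] T2.cas  miss  (counter 7, T2.r 6)
[9] T2.load  rd  (counter 7, T2.r 7)
[10] T2.cas  hit  (counter 8, T2.r 7)
Mismatch at 8.

step = 8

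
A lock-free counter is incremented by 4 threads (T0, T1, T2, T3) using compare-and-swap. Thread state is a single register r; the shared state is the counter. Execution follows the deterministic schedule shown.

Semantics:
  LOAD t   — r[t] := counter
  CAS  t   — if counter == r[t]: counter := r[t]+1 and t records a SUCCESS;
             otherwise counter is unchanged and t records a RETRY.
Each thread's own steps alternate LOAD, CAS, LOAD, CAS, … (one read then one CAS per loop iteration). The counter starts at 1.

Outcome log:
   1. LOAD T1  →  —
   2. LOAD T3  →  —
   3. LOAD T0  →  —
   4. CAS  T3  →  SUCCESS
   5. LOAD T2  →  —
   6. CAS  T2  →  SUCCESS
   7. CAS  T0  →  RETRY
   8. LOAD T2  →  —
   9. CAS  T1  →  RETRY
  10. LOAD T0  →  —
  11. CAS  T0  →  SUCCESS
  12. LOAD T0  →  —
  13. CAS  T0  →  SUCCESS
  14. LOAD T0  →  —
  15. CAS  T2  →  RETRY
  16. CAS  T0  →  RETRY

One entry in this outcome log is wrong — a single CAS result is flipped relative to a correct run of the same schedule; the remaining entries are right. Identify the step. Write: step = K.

step = 16

Re-executing:
T1 LOAD — after: cnt=1, r=1 — load
T3 LOAD — after: cnt=1, r=1 — load
T0 LOAD — after: cnt=1, r=1 — load
T3 CAS — after: cnt=2, r=1 — ok
T2 LOAD — after: cnt=2, r=2 — load
T2 CAS — after: cnt=3, r=2 — ok
T0 CAS — after: cnt=3, r=1 — retry
T2 LOAD — after: cnt=3, r=3 — load
T1 CAS — after: cnt=3, r=1 — retry
T0 LOAD — after: cnt=3, r=3 — load
T0 CAS — after: cnt=4, r=3 — ok
T0 LOAD — after: cnt=4, r=4 — load
T0 CAS — after: cnt=5, r=4 — ok
T0 LOAD — after: cnt=5, r=5 — load
T2 CAS — after: cnt=5, r=3 — retry
T0 CAS — after: cnt=6, r=5 — ok
Flip is step 16.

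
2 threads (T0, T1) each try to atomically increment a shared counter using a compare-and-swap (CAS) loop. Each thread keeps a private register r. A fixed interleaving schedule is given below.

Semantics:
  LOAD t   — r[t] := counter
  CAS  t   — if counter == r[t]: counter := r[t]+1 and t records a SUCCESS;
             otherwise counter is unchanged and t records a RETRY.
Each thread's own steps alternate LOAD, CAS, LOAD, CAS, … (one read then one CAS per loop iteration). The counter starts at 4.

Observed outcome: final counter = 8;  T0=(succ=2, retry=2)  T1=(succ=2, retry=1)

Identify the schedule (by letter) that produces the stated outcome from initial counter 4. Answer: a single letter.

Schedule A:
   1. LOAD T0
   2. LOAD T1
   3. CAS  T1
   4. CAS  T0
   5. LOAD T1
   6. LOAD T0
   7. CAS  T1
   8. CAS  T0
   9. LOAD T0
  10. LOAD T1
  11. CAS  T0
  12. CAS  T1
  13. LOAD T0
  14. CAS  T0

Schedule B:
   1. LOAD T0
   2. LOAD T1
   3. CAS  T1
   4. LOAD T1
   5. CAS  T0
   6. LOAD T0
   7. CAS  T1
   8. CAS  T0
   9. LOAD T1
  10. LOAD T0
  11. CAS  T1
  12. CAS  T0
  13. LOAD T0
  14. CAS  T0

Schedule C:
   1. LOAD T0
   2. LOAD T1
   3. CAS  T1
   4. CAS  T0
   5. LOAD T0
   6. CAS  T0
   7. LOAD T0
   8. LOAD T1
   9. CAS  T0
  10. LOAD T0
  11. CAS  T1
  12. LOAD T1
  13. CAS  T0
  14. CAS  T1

A

Tracing schedule A:
step 1: T0 LOAD ⇒ load; ctr=4 reg=4
step 2: T1 LOAD ⇒ load; ctr=4 reg=4
step 3: T1 CAS ⇒ ok; ctr=5 reg=4
step 4: T0 CAS ⇒ retry; ctr=5 reg=4
step 5: T1 LOAD ⇒ load; ctr=5 reg=5
step 6: T0 LOAD ⇒ load; ctr=5 reg=5
step 7: T1 CAS ⇒ ok; ctr=6 reg=5
step 8: T0 CAS ⇒ retry; ctr=6 reg=5
step 9: T0 LOAD ⇒ load; ctr=6 reg=6
step 10: T1 LOAD ⇒ load; ctr=6 reg=6
step 11: T0 CAS ⇒ ok; ctr=7 reg=6
step 12: T1 CAS ⇒ retry; ctr=7 reg=6
step 13: T0 LOAD ⇒ load; ctr=7 reg=7
step 14: T0 CAS ⇒ ok; ctr=8 reg=7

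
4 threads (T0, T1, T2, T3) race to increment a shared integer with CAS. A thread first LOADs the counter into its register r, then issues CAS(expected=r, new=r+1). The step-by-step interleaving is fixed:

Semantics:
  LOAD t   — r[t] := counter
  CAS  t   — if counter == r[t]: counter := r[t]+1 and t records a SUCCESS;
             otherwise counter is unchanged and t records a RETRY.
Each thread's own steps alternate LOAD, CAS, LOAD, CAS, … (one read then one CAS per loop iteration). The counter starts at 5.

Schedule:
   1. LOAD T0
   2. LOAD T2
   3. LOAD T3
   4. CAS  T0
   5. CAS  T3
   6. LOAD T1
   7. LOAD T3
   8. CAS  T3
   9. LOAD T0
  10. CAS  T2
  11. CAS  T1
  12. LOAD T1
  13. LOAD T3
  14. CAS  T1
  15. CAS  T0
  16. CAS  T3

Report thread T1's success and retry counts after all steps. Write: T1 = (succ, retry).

[1] T0.load  rd  (counter 5, T0.r 5)
[2] T2.load  rd  (counter 5, T2.r 5)
[3] T3.load  rd  (counter 5, T3.r 5)
[4] T0.cas  hit  (counter 6, T0.r 5)
[5] T3.cas  miss  (counter 6, T3.r 5)
[6] T1.load  rd  (counter 6, T1.r 6)
[7] T3.load  rd  (counter 6, T3.r 6)
[8] T3.cas  hit  (counter 7, T3.r 6)
[9] T0.load  rd  (counter 7, T0.r 7)
[10] T2.cas  miss  (counter 7, T2.r 5)
[11] T1.cas  miss  (counter 7, T1.r 6)
[12] T1.load  rd  (counter 7, T1.r 7)
[13] T3.load  rd  (counter 7, T3.r 7)
[14] T1.cas  hit  (counter 8, T1.r 7)
[15] T0.cas  miss  (counter 8, T0.r 7)
[16] T3.cas  miss  (counter 8, T3.r 7)

T1 = (1, 1)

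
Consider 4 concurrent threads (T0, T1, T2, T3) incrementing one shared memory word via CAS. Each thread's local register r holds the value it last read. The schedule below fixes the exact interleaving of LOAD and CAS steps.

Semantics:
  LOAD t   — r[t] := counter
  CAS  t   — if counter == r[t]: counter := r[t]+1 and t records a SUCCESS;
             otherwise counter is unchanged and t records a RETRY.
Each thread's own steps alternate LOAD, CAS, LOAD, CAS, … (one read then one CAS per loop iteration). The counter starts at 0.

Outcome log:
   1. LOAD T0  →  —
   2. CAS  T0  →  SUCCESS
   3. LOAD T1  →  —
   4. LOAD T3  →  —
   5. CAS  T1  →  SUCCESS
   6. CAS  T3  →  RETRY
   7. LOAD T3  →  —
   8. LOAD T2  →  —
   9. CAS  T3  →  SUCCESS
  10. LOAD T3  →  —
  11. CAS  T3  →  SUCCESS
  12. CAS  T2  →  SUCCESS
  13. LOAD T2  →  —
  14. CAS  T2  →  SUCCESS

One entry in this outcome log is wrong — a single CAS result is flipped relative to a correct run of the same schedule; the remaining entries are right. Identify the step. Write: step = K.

step = 12

Reference trace:
T0 LOAD — after: cnt=0, r=0 — load
T0 CAS — after: cnt=1, r=0 — ok
T1 LOAD — after: cnt=1, r=1 — load
T3 LOAD — after: cnt=1, r=1 — load
T1 CAS — after: cnt=2, r=1 — ok
T3 CAS — after: cnt=2, r=1 — retry
T3 LOAD — after: cnt=2, r=2 — load
T2 LOAD — after: cnt=2, r=2 — load
T3 CAS — after: cnt=3, r=2 — ok
T3 LOAD — after: cnt=3, r=3 — load
T3 CAS — after: cnt=4, r=3 — ok
T2 CAS — after: cnt=4, r=2 — retry
T2 LOAD — after: cnt=4, r=4 — load
T2 CAS — after: cnt=5, r=4 — ok
Log disagrees first at step 12.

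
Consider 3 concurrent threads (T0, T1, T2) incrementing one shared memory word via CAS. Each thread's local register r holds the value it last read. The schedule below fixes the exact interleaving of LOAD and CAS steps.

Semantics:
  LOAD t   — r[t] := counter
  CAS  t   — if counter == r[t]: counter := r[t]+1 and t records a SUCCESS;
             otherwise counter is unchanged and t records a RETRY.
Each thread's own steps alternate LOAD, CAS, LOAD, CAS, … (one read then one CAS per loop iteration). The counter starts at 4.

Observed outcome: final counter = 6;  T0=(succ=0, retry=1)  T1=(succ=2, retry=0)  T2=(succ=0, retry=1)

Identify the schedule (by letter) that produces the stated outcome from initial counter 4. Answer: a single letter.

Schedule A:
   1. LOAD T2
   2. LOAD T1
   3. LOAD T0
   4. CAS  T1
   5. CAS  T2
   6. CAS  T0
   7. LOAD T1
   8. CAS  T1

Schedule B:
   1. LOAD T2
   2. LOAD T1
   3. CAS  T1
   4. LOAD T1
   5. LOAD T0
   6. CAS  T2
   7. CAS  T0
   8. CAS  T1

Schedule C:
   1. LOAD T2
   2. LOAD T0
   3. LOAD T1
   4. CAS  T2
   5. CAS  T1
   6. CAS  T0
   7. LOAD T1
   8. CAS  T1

A

Run A:
step 1: T2 LOAD ⇒ load; ctr=4 reg=4
step 2: T1 LOAD ⇒ load; ctr=4 reg=4
step 3: T0 LOAD ⇒ load; ctr=4 reg=4
step 4: T1 CAS ⇒ ok; ctr=5 reg=4
step 5: T2 CAS ⇒ retry; ctr=5 reg=4
step 6: T0 CAS ⇒ retry; ctr=5 reg=4
step 7: T1 LOAD ⇒ load; ctr=5 reg=5
step 8: T1 CAS ⇒ ok; ctr=6 reg=5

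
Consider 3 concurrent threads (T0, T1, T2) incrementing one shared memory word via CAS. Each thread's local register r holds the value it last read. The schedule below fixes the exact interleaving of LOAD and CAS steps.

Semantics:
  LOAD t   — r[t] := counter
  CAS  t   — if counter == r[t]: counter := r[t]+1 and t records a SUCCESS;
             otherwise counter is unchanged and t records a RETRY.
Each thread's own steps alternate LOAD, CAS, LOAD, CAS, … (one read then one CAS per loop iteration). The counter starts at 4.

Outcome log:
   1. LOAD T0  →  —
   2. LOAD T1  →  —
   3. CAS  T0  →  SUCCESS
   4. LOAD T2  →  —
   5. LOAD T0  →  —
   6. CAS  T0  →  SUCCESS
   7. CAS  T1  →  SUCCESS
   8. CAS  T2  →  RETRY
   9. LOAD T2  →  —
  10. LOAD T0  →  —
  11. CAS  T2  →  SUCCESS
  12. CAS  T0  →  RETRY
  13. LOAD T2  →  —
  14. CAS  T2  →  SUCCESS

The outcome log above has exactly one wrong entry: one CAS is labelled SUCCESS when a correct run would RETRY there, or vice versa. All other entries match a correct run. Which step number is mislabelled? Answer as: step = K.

Re-executing:
   1) LOAD T0:  M=4  r_T0=4
   2) LOAD T1:  M=4  r_T1=4
   3) CAS  T0:  M=5  r_T0=4 ✓
   4) LOAD T2:  M=5  r_T2=5
   5) LOAD T0:  M=5  r_T0=5
   6) CAS  T0:  M=6  r_T0=5 ✓
   7) CAS  T1:  M=6  r_T1=4 ✗
   8) CAS  T2:  M=6  r_T2=5 ✗
   9) LOAD T2:  M=6  r_T2=6
  10) LOAD T0:  M=6  r_T0=6
  11) CAS  T2:  M=7  r_T2=6 ✓
  12) CAS  T0:  M=7  r_T0=6 ✗
  13) LOAD T2:  M=7  r_T2=7
  14) CAS  T2:  M=8  r_T2=7 ✓
Log disagrees first at step 7.

step = 7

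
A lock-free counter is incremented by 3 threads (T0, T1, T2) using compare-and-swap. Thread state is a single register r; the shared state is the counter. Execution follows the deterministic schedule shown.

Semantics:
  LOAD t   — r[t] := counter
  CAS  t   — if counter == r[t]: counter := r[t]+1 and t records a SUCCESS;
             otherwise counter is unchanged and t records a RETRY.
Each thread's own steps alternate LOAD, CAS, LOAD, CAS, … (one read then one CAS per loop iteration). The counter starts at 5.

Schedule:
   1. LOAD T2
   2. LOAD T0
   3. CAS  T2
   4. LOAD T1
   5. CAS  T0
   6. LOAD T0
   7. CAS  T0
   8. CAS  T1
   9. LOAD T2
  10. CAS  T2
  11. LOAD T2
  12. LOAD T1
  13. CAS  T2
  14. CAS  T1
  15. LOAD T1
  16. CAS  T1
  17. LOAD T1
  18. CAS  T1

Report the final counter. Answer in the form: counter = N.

counter = 11

step 1: T2 LOAD ⇒ load; ctr=5 reg=5
step 2: T0 LOAD ⇒ load; ctr=5 reg=5
step 3: T2 CAS ⇒ ok; ctr=6 reg=5
step 4: T1 LOAD ⇒ load; ctr=6 reg=6
step 5: T0 CAS ⇒ retry; ctr=6 reg=5
step 6: T0 LOAD ⇒ load; ctr=6 reg=6
step 7: T0 CAS ⇒ ok; ctr=7 reg=6
step 8: T1 CAS ⇒ retry; ctr=7 reg=6
step 9: T2 LOAD ⇒ load; ctr=7 reg=7
step 10: T2 CAS ⇒ ok; ctr=8 reg=7
step 11: T2 LOAD ⇒ load; ctr=8 reg=8
step 12: T1 LOAD ⇒ load; ctr=8 reg=8
step 13: T2 CAS ⇒ ok; ctr=9 reg=8
step 14: T1 CAS ⇒ retry; ctr=9 reg=8
step 15: T1 LOAD ⇒ load; ctr=9 reg=9
step 16: T1 CAS ⇒ ok; ctr=10 reg=9
step 17: T1 LOAD ⇒ load; ctr=10 reg=10
step 18: T1 CAS ⇒ ok; ctr=11 reg=10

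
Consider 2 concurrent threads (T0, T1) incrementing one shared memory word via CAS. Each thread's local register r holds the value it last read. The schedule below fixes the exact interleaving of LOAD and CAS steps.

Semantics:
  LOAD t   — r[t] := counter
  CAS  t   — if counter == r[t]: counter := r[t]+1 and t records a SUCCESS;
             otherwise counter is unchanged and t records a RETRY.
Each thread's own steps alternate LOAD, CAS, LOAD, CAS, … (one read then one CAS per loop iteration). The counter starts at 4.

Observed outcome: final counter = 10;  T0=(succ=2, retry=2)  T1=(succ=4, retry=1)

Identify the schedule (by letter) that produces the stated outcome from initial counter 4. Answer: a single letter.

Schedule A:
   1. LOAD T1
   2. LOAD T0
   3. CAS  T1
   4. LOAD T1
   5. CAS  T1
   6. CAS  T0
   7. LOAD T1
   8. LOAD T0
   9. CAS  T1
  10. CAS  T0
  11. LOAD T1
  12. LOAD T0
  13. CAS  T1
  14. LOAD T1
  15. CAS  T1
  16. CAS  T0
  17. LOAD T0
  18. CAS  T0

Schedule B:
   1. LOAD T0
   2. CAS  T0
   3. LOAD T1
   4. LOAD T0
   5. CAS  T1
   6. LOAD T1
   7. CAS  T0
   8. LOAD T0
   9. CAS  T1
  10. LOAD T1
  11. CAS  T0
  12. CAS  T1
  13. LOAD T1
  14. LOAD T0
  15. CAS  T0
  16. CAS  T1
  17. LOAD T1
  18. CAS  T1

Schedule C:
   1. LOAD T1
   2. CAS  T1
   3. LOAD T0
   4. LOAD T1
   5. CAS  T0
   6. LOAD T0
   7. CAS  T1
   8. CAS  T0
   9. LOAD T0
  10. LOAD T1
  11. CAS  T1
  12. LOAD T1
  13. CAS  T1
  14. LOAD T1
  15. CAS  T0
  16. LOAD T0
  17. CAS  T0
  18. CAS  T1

B

Tracing schedule B:
   1) LOAD T0:  M=4  r_T0=4
   2) CAS  T0:  M=5  r_T0=4 ✓
   3) LOAD T1:  M=5  r_T1=5
   4) LOAD T0:  M=5  r_T0=5
   5) CAS  T1:  M=6  r_T1=5 ✓
   6) LOAD T1:  M=6  r_T1=6
   7) CAS  T0:  M=6  r_T0=5 ✗
   8) LOAD T0:  M=6  r_T0=6
   9) CAS  T1:  M=7  r_T1=6 ✓
  10) LOAD T1:  M=7  r_T1=7
  11) CAS  T0:  M=7  r_T0=6 ✗
  12) CAS  T1:  M=8  r_T1=7 ✓
  13) LOAD T1:  M=8  r_T1=8
  14) LOAD T0:  M=8  r_T0=8
  15) CAS  T0:  M=9  r_T0=8 ✓
  16) CAS  T1:  M=9  r_T1=8 ✗
  17) LOAD T1:  M=9  r_T1=9
  18) CAS  T1:  M=10  r_T1=9 ✓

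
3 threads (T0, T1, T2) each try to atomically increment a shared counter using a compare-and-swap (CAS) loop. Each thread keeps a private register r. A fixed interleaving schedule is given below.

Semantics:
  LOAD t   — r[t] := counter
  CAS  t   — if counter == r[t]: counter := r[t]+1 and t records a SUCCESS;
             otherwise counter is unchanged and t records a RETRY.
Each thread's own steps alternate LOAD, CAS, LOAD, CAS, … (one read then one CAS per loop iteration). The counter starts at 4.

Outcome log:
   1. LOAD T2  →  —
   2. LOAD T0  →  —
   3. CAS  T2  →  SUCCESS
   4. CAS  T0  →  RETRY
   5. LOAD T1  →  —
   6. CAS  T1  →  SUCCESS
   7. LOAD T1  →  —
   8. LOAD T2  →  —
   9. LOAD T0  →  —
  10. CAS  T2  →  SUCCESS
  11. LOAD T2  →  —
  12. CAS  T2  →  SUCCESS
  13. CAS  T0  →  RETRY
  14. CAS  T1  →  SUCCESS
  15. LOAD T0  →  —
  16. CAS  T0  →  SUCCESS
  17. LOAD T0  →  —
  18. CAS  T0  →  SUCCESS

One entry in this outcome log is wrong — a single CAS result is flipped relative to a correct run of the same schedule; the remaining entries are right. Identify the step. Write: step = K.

Correct run:
T2 LOAD — after: cnt=4, r=4 — load
T0 LOAD — after: cnt=4, r=4 — load
T2 CAS — after: cnt=5, r=4 — ok
T0 CAS — after: cnt=5, r=4 — retry
T1 LOAD — after: cnt=5, r=5 — load
T1 CAS — after: cnt=6, r=5 — ok
T1 LOAD — after: cnt=6, r=6 — load
T2 LOAD — after: cnt=6, r=6 — load
T0 LOAD — after: cnt=6, r=6 — load
T2 CAS — after: cnt=7, r=6 — ok
T2 LOAD — after: cnt=7, r=7 — load
T2 CAS — after: cnt=8, r=7 — ok
T0 CAS — after: cnt=8, r=6 — retry
T1 CAS — after: cnt=8, r=6 — retry
T0 LOAD — after: cnt=8, r=8 — load
T0 CAS — after: cnt=9, r=8 — ok
T0 LOAD — after: cnt=9, r=9 — load
T0 CAS — after: cnt=10, r=9 — ok
Log disagrees first at step 14.

step = 14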